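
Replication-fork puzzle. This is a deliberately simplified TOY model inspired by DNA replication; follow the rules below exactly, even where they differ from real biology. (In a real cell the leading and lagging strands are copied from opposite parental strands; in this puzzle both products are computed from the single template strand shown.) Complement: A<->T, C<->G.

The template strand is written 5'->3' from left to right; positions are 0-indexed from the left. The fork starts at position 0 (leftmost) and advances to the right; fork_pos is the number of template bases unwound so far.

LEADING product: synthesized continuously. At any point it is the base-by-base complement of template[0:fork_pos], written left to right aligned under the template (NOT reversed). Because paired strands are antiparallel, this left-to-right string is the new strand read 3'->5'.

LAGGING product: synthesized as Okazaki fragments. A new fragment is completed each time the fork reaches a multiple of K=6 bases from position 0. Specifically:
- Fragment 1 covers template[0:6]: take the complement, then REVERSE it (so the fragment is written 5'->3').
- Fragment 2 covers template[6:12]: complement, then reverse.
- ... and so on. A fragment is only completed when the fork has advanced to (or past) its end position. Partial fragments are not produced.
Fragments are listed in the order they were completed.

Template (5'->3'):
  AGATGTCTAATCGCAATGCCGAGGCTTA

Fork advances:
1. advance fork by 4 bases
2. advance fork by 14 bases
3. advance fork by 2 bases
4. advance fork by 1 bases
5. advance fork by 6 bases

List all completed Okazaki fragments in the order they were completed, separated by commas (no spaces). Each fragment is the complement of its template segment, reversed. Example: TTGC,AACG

Step 1: advance 4 -> fork_pos = 0 + 4 = 4. Next multiple of 6 is 6 (not reached); still 0 fragment(s).
Step 2: advance 14 -> fork_pos = 4 + 14 = 18. Reached multiple(s) of 6: 6, 12, 18 -> fragments 1-3 completed (3 total).
Step 3: advance 2 -> fork_pos = 18 + 2 = 20. Next multiple of 6 is 24 (not reached); still 3 fragment(s).
Step 4: advance 1 -> fork_pos = 20 + 1 = 21. Next multiple of 6 is 24 (not reached); still 3 fragment(s).
Step 5: advance 6 -> fork_pos = 21 + 6 = 27. Reached multiple(s) of 6: 24 -> fragment 4 completed (4 total).
Final fork_pos = 27, so 4 fragment(s) are complete. Build each: template segment -> complement -> reverse.
Fragment 1: template[0:6] = AGATGT -> complement TCTACA -> reversed ACATCT
Fragment 2: template[6:12] = CTAATC -> complement GATTAG -> reversed GATTAG
Fragment 3: template[12:18] = GCAATG -> complement CGTTAC -> reversed CATTGC
Fragment 4: template[18:24] = CCGAGG -> complement GGCTCC -> reversed CCTCGG

Answer: ACATCT,GATTAG,CATTGC,CCTCGG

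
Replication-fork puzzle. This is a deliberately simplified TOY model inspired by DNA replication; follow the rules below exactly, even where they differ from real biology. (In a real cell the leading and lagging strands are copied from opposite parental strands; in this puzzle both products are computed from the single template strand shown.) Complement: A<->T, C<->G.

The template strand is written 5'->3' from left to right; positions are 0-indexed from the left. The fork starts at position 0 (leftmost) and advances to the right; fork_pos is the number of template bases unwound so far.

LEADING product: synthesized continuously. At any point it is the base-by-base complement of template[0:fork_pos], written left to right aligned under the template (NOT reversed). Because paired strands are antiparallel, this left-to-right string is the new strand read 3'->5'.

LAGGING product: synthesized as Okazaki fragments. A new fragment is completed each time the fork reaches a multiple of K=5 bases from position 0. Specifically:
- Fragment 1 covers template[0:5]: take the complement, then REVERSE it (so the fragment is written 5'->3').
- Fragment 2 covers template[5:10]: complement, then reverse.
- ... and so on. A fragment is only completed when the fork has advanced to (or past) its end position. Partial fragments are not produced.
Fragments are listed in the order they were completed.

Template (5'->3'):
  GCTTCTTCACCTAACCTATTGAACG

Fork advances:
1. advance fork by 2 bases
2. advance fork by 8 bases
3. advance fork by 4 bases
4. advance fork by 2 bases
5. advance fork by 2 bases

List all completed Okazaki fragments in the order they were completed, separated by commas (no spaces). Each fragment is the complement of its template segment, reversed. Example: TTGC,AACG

Answer: GAAGC,GTGAA,GTTAG

Derivation:
Step 1: advance 2 -> fork_pos = 0 + 2 = 2. Next multiple of 5 is 5 (not reached); still 0 fragment(s).
Step 2: advance 8 -> fork_pos = 2 + 8 = 10. Reached multiple(s) of 5: 5, 10 -> fragments 1-2 completed (2 total).
Step 3: advance 4 -> fork_pos = 10 + 4 = 14. Next multiple of 5 is 15 (not reached); still 2 fragment(s).
Step 4: advance 2 -> fork_pos = 14 + 2 = 16. Reached multiple(s) of 5: 15 -> fragment 3 completed (3 total).
Step 5: advance 2 -> fork_pos = 16 + 2 = 18. Next multiple of 5 is 20 (not reached); still 3 fragment(s).
Final fork_pos = 18, so 3 fragment(s) are complete. Build each: template segment -> complement -> reverse.
Fragment 1: template[0:5] = GCTTC -> complement CGAAG -> reversed GAAGC
Fragment 2: template[5:10] = TTCAC -> complement AAGTG -> reversed GTGAA
Fragment 3: template[10:15] = CTAAC -> complement GATTG -> reversed GTTAG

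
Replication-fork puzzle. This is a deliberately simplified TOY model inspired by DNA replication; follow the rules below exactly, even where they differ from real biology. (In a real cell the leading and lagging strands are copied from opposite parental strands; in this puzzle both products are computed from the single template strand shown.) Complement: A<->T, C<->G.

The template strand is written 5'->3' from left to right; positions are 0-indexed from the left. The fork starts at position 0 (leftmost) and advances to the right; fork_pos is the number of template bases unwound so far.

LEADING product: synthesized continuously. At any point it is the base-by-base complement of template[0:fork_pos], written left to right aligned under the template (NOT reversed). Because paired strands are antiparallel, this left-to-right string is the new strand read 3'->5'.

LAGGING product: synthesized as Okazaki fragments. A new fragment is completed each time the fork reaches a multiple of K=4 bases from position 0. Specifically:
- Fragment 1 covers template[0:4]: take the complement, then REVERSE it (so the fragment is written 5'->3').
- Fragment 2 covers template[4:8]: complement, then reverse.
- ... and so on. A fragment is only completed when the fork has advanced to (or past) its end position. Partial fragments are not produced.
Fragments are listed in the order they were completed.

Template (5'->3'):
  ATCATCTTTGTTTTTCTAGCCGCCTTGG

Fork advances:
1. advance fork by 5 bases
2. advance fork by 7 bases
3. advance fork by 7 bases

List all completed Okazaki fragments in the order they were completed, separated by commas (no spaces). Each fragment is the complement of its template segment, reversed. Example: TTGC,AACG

Step 1: advance 5 -> fork_pos = 0 + 5 = 5. Reached multiple(s) of 4: 4 -> fragment 1 completed (1 total).
Step 2: advance 7 -> fork_pos = 5 + 7 = 12. Reached multiple(s) of 4: 8, 12 -> fragments 2-3 completed (3 total).
Step 3: advance 7 -> fork_pos = 12 + 7 = 19. Reached multiple(s) of 4: 16 -> fragment 4 completed (4 total).
Final fork_pos = 19, so 4 fragment(s) are complete. Build each: template segment -> complement -> reverse.
Fragment 1: template[0:4] = ATCA -> complement TAGT -> reversed TGAT
Fragment 2: template[4:8] = TCTT -> complement AGAA -> reversed AAGA
Fragment 3: template[8:12] = TGTT -> complement ACAA -> reversed AACA
Fragment 4: template[12:16] = TTTC -> complement AAAG -> reversed GAAA

Answer: TGAT,AAGA,AACA,GAAA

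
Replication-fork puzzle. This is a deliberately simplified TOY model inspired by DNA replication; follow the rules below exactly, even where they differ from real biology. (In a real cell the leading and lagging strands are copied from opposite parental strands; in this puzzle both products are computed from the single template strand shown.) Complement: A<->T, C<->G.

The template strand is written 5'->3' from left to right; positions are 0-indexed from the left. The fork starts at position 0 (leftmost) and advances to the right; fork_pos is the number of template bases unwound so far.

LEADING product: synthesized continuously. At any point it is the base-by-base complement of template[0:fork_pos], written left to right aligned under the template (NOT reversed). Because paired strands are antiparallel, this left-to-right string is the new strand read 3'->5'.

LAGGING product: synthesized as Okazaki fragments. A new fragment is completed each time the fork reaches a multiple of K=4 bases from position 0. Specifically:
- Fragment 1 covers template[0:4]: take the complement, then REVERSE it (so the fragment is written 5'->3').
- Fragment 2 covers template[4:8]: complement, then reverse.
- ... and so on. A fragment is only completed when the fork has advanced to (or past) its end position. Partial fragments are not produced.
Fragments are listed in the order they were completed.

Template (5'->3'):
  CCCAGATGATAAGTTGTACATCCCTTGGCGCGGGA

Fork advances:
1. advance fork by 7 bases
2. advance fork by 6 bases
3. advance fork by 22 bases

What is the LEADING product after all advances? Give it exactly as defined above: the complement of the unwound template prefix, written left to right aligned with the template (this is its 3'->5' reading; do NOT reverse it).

Answer: GGGTCTACTATTCAACATGTAGGGAACCGCGCCCT

Derivation:
Step 1: advance 7 -> fork_pos = 0 + 7 = 7.
Step 2: advance 6 -> fork_pos = 7 + 6 = 13.
Step 3: advance 22 -> fork_pos = 13 + 22 = 35.
Unwound prefix: template[0:35] = CCCAGATGATAAGTTGTACATCCCTTGGCGCGGGA
Complement it base by base (A<->T, C<->G), keeping left-to-right order:
  [0:5] CCCAG -> GGGTC
  [5:10] ATGAT -> TACTA
  [10:15] AAGTT -> TTCAA
  [15:20] GTACA -> CATGT
  [20:25] TCCCT -> AGGGA
  [25:30] TGGCG -> ACCGC
  [30:35] CGGGA -> GCCCT
Concatenate: GGGTCTACTATTCAACATGTAGGGAACCGCGCCCT (length 35; written aligned with the template, i.e. 3'->5').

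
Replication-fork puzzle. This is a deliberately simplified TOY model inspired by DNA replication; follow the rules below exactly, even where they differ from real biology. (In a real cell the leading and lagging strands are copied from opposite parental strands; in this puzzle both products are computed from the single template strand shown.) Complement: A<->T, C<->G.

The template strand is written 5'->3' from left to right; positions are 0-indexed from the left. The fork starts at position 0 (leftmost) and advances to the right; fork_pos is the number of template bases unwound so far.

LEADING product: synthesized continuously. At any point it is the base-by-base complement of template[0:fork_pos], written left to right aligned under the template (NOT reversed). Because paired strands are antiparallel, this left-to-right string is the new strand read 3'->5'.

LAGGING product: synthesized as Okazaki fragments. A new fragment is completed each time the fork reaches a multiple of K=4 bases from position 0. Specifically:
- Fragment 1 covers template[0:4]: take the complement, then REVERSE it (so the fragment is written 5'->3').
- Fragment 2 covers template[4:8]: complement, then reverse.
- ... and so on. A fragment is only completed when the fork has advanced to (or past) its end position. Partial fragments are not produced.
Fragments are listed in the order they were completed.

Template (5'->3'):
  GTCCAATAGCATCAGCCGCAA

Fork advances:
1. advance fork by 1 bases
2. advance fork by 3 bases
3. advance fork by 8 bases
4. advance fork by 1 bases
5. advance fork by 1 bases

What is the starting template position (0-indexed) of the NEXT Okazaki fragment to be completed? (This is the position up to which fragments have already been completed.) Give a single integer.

Step 1: advance 1 -> fork_pos = 0 + 1 = 1. Next multiple of 4 is 4 (not reached); still 0 fragment(s).
Step 2: advance 3 -> fork_pos = 1 + 3 = 4. Reached multiple(s) of 4: 4 -> fragment 1 completed (1 total).
Step 3: advance 8 -> fork_pos = 4 + 8 = 12. Reached multiple(s) of 4: 8, 12 -> fragments 2-3 completed (3 total).
Step 4: advance 1 -> fork_pos = 12 + 1 = 13. Next multiple of 4 is 16 (not reached); still 3 fragment(s).
Step 5: advance 1 -> fork_pos = 13 + 1 = 14. Next multiple of 4 is 16 (not reached); still 3 fragment(s).
3 fragment(s) completed, covering template[0:12] (3 x 4 = 12). The next fragment, fragment 4, covers template[12:16], so it starts at position 12.

Answer: 12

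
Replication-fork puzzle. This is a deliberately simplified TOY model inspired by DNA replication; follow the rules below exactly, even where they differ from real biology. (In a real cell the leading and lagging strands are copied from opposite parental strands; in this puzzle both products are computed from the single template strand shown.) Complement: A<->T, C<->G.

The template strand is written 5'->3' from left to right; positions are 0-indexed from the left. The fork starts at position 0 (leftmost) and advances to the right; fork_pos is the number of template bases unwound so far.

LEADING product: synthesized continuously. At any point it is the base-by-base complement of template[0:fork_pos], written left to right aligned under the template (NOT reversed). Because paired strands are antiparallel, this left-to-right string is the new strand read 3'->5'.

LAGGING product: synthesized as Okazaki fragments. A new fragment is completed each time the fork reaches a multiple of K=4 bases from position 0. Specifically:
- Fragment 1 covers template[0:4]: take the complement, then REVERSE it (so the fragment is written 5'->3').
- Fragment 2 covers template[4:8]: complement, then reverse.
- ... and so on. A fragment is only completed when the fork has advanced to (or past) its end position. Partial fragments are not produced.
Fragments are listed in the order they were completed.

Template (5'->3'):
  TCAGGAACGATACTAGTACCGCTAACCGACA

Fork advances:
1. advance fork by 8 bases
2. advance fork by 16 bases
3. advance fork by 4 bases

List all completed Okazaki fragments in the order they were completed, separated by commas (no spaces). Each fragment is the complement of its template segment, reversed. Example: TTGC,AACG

Step 1: advance 8 -> fork_pos = 0 + 8 = 8. Reached multiple(s) of 4: 4, 8 -> fragments 1-2 completed (2 total).
Step 2: advance 16 -> fork_pos = 8 + 16 = 24. Reached multiple(s) of 4: 12, 16, 20, 24 -> fragments 3-6 completed (6 total).
Step 3: advance 4 -> fork_pos = 24 + 4 = 28. Reached multiple(s) of 4: 28 -> fragment 7 completed (7 total).
Final fork_pos = 28, so 7 fragment(s) are complete. Build each: template segment -> complement -> reverse.
Fragment 1: template[0:4] = TCAG -> complement AGTC -> reversed CTGA
Fragment 2: template[4:8] = GAAC -> complement CTTG -> reversed GTTC
Fragment 3: template[8:12] = GATA -> complement CTAT -> reversed TATC
Fragment 4: template[12:16] = CTAG -> complement GATC -> reversed CTAG
Fragment 5: template[16:20] = TACC -> complement ATGG -> reversed GGTA
Fragment 6: template[20:24] = GCTA -> complement CGAT -> reversed TAGC
Fragment 7: template[24:28] = ACCG -> complement TGGC -> reversed CGGT

Answer: CTGA,GTTC,TATC,CTAG,GGTA,TAGC,CGGT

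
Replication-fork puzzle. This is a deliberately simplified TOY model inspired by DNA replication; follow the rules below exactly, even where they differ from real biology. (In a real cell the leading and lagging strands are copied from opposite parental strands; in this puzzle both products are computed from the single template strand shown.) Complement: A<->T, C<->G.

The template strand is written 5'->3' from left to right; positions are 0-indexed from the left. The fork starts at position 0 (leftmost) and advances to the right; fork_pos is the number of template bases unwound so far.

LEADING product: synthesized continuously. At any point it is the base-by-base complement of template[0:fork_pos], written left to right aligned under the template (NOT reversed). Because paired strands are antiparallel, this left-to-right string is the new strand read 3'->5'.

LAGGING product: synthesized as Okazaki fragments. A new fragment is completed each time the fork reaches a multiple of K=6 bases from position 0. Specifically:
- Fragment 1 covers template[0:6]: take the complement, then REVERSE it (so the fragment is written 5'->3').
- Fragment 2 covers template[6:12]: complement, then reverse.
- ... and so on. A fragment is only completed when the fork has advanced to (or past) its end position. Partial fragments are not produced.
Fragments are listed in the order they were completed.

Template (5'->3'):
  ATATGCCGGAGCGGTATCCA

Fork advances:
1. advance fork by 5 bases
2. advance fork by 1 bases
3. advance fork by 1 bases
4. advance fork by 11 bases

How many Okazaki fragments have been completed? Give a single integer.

Answer: 3

Derivation:
Step 1: advance 5 -> fork_pos = 0 + 5 = 5. Next multiple of 6 is 6 (not reached); still 0 fragment(s).
Step 2: advance 1 -> fork_pos = 5 + 1 = 6. Reached multiple(s) of 6: 6 -> fragment 1 completed (1 total).
Step 3: advance 1 -> fork_pos = 6 + 1 = 7. Next multiple of 6 is 12 (not reached); still 1 fragment(s).
Step 4: advance 11 -> fork_pos = 7 + 11 = 18. Reached multiple(s) of 6: 12, 18 -> fragments 2-3 completed (3 total).
Check: final fork_pos = 18; the multiples of 6 that are <= 18 are 6..18 -> 18 // 6 = 3 completed fragment(s).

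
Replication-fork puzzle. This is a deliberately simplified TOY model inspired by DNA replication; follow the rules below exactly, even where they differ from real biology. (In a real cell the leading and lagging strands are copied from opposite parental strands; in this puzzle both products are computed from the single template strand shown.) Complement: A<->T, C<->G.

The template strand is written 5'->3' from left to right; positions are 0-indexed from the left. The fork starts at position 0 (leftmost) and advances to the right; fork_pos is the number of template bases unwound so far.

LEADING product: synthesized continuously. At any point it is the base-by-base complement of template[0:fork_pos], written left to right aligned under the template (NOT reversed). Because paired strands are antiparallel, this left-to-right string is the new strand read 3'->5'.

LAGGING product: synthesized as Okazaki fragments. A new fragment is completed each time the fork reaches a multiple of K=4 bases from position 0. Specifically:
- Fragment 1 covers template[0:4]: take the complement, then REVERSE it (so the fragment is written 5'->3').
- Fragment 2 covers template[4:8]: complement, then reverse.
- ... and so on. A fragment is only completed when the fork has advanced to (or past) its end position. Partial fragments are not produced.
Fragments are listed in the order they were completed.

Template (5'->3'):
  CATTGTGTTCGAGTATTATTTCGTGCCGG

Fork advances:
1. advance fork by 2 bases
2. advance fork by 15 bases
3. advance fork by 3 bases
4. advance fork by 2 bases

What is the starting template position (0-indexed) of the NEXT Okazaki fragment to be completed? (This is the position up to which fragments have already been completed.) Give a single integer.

Answer: 20

Derivation:
Step 1: advance 2 -> fork_pos = 0 + 2 = 2. Next multiple of 4 is 4 (not reached); still 0 fragment(s).
Step 2: advance 15 -> fork_pos = 2 + 15 = 17. Reached multiple(s) of 4: 4, 8, 12, 16 -> fragments 1-4 completed (4 total).
Step 3: advance 3 -> fork_pos = 17 + 3 = 20. Reached multiple(s) of 4: 20 -> fragment 5 completed (5 total).
Step 4: advance 2 -> fork_pos = 20 + 2 = 22. Next multiple of 4 is 24 (not reached); still 5 fragment(s).
5 fragment(s) completed, covering template[0:20] (5 x 4 = 20). The next fragment, fragment 6, covers template[20:24], so it starts at position 20.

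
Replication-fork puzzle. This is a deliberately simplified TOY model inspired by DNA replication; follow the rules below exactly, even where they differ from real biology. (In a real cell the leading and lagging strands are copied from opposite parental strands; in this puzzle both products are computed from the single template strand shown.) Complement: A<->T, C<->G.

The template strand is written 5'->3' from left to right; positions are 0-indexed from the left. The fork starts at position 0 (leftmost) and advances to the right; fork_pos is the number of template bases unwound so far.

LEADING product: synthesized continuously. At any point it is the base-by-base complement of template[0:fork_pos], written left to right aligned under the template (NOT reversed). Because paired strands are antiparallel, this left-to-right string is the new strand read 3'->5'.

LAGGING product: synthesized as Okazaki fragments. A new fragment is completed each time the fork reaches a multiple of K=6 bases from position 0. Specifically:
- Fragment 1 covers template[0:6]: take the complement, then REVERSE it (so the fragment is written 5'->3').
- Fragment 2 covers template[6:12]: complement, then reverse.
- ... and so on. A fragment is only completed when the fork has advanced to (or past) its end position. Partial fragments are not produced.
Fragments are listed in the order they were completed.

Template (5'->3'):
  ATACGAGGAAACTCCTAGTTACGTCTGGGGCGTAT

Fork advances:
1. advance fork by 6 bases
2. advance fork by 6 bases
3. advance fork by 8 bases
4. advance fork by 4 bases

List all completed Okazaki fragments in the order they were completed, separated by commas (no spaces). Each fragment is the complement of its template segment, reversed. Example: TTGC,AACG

Answer: TCGTAT,GTTTCC,CTAGGA,ACGTAA

Derivation:
Step 1: advance 6 -> fork_pos = 0 + 6 = 6. Reached multiple(s) of 6: 6 -> fragment 1 completed (1 total).
Step 2: advance 6 -> fork_pos = 6 + 6 = 12. Reached multiple(s) of 6: 12 -> fragment 2 completed (2 total).
Step 3: advance 8 -> fork_pos = 12 + 8 = 20. Reached multiple(s) of 6: 18 -> fragment 3 completed (3 total).
Step 4: advance 4 -> fork_pos = 20 + 4 = 24. Reached multiple(s) of 6: 24 -> fragment 4 completed (4 total).
Final fork_pos = 24, so 4 fragment(s) are complete. Build each: template segment -> complement -> reverse.
Fragment 1: template[0:6] = ATACGA -> complement TATGCT -> reversed TCGTAT
Fragment 2: template[6:12] = GGAAAC -> complement CCTTTG -> reversed GTTTCC
Fragment 3: template[12:18] = TCCTAG -> complement AGGATC -> reversed CTAGGA
Fragment 4: template[18:24] = TTACGT -> complement AATGCA -> reversed ACGTAA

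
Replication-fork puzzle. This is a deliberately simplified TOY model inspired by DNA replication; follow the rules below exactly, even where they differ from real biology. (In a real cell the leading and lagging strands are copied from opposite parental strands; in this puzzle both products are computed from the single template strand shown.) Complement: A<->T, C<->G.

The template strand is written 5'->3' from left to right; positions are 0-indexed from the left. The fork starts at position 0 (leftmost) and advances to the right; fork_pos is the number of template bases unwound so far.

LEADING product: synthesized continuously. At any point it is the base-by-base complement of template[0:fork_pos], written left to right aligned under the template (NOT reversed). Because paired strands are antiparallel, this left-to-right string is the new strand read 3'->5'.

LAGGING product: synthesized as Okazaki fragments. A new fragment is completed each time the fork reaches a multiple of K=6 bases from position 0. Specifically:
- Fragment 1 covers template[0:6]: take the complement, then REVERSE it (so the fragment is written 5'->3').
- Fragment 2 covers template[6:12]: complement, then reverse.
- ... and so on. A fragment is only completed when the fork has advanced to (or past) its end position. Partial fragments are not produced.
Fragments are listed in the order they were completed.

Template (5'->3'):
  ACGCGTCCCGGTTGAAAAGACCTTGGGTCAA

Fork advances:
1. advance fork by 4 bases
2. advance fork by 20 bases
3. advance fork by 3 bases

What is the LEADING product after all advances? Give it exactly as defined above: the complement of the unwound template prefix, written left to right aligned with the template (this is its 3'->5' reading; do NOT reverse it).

Answer: TGCGCAGGGCCAACTTTTCTGGAACCC

Derivation:
Step 1: advance 4 -> fork_pos = 0 + 4 = 4.
Step 2: advance 20 -> fork_pos = 4 + 20 = 24.
Step 3: advance 3 -> fork_pos = 24 + 3 = 27.
Unwound prefix: template[0:27] = ACGCGTCCCGGTTGAAAAGACCTTGGG
Complement it base by base (A<->T, C<->G), keeping left-to-right order:
  [0:5] ACGCG -> TGCGC
  [5:10] TCCCG -> AGGGC
  [10:15] GTTGA -> CAACT
  [15:20] AAAGA -> TTTCT
  [20:25] CCTTG -> GGAAC
  [25:27] GG -> CC
Concatenate: TGCGCAGGGCCAACTTTTCTGGAACCC (length 27; written aligned with the template, i.e. 3'->5').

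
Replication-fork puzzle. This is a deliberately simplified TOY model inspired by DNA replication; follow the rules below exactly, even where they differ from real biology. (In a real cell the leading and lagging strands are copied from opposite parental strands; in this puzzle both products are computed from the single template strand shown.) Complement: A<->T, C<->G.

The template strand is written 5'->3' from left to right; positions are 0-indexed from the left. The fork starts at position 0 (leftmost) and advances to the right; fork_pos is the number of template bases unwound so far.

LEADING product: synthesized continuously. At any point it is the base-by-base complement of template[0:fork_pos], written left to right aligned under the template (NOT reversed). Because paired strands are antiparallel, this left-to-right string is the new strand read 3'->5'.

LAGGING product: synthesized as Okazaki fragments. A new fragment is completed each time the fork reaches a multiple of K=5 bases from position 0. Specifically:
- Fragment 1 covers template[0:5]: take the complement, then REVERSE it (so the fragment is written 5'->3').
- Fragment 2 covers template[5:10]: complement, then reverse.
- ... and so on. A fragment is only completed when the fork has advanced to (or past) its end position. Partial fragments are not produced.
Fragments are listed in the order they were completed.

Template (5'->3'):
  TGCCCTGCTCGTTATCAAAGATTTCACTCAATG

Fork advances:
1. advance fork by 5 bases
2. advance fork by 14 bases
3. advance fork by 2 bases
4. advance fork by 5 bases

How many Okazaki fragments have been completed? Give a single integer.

Step 1: advance 5 -> fork_pos = 0 + 5 = 5. Reached multiple(s) of 5: 5 -> fragment 1 completed (1 total).
Step 2: advance 14 -> fork_pos = 5 + 14 = 19. Reached multiple(s) of 5: 10, 15 -> fragments 2-3 completed (3 total).
Step 3: advance 2 -> fork_pos = 19 + 2 = 21. Reached multiple(s) of 5: 20 -> fragment 4 completed (4 total).
Step 4: advance 5 -> fork_pos = 21 + 5 = 26. Reached multiple(s) of 5: 25 -> fragment 5 completed (5 total).
Check: final fork_pos = 26; the multiples of 5 that are <= 26 are 5..25 -> 26 // 5 = 5 completed fragment(s).

Answer: 5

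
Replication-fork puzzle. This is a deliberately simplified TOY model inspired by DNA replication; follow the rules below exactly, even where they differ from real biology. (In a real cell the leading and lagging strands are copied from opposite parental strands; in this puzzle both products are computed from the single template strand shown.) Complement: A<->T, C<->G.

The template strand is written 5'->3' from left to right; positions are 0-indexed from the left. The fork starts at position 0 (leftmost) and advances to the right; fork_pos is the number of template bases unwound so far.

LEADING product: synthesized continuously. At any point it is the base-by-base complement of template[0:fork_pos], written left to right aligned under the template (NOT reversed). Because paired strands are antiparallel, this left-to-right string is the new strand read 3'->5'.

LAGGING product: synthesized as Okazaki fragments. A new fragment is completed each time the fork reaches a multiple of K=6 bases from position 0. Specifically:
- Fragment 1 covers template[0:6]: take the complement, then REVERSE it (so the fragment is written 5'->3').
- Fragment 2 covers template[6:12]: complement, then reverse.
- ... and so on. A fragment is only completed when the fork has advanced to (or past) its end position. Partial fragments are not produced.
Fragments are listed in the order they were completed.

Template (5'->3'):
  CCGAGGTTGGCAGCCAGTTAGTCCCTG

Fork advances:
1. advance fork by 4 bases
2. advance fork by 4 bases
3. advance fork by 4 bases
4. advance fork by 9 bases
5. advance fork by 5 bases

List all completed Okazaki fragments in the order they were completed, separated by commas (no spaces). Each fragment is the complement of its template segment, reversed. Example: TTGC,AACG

Answer: CCTCGG,TGCCAA,ACTGGC,GGACTA

Derivation:
Step 1: advance 4 -> fork_pos = 0 + 4 = 4. Next multiple of 6 is 6 (not reached); still 0 fragment(s).
Step 2: advance 4 -> fork_pos = 4 + 4 = 8. Reached multiple(s) of 6: 6 -> fragment 1 completed (1 total).
Step 3: advance 4 -> fork_pos = 8 + 4 = 12. Reached multiple(s) of 6: 12 -> fragment 2 completed (2 total).
Step 4: advance 9 -> fork_pos = 12 + 9 = 21. Reached multiple(s) of 6: 18 -> fragment 3 completed (3 total).
Step 5: advance 5 -> fork_pos = 21 + 5 = 26. Reached multiple(s) of 6: 24 -> fragment 4 completed (4 total).
Final fork_pos = 26, so 4 fragment(s) are complete. Build each: template segment -> complement -> reverse.
Fragment 1: template[0:6] = CCGAGG -> complement GGCTCC -> reversed CCTCGG
Fragment 2: template[6:12] = TTGGCA -> complement AACCGT -> reversed TGCCAA
Fragment 3: template[12:18] = GCCAGT -> complement CGGTCA -> reversed ACTGGC
Fragment 4: template[18:24] = TAGTCC -> complement ATCAGG -> reversed GGACTA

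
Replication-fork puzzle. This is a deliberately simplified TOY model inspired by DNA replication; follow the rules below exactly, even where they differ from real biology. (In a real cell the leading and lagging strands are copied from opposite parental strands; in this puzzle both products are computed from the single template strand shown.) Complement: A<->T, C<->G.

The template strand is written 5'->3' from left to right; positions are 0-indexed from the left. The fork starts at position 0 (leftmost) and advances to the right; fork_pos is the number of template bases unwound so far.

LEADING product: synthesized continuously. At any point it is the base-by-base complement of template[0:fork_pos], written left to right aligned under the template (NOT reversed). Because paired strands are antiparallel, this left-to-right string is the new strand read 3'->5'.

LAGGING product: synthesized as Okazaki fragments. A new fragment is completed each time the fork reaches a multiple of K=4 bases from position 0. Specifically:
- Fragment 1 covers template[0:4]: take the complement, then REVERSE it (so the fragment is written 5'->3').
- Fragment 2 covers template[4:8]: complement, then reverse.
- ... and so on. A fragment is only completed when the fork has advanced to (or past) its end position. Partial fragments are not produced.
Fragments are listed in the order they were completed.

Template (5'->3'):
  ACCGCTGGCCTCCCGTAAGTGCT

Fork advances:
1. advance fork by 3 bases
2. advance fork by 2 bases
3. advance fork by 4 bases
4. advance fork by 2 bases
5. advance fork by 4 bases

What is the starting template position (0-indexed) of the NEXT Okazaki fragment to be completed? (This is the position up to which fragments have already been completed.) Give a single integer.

Step 1: advance 3 -> fork_pos = 0 + 3 = 3. Next multiple of 4 is 4 (not reached); still 0 fragment(s).
Step 2: advance 2 -> fork_pos = 3 + 2 = 5. Reached multiple(s) of 4: 4 -> fragment 1 completed (1 total).
Step 3: advance 4 -> fork_pos = 5 + 4 = 9. Reached multiple(s) of 4: 8 -> fragment 2 completed (2 total).
Step 4: advance 2 -> fork_pos = 9 + 2 = 11. Next multiple of 4 is 12 (not reached); still 2 fragment(s).
Step 5: advance 4 -> fork_pos = 11 + 4 = 15. Reached multiple(s) of 4: 12 -> fragment 3 completed (3 total).
3 fragment(s) completed, covering template[0:12] (3 x 4 = 12). The next fragment, fragment 4, covers template[12:16], so it starts at position 12.

Answer: 12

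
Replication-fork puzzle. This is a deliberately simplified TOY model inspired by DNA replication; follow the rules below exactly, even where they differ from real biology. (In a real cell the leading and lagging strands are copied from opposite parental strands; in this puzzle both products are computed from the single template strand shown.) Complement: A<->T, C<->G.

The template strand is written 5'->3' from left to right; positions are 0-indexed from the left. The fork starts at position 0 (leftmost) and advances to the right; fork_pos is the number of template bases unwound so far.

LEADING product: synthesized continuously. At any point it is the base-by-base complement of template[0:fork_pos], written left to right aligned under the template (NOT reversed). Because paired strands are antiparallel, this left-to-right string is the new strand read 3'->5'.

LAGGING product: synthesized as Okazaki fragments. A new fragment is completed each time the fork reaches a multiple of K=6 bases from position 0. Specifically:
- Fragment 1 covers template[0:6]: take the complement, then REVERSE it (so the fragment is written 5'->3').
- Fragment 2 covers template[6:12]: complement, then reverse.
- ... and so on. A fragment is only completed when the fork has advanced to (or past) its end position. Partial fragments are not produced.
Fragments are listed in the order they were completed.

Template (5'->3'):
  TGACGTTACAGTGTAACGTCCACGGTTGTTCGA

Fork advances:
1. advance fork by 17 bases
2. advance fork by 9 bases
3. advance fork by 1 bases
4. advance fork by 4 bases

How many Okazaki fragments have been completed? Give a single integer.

Answer: 5

Derivation:
Step 1: advance 17 -> fork_pos = 0 + 17 = 17. Reached multiple(s) of 6: 6, 12 -> fragments 1-2 completed (2 total).
Step 2: advance 9 -> fork_pos = 17 + 9 = 26. Reached multiple(s) of 6: 18, 24 -> fragments 3-4 completed (4 total).
Step 3: advance 1 -> fork_pos = 26 + 1 = 27. Next multiple of 6 is 30 (not reached); still 4 fragment(s).
Step 4: advance 4 -> fork_pos = 27 + 4 = 31. Reached multiple(s) of 6: 30 -> fragment 5 completed (5 total).
Check: final fork_pos = 31; the multiples of 6 that are <= 31 are 6..30 -> 31 // 6 = 5 completed fragment(s).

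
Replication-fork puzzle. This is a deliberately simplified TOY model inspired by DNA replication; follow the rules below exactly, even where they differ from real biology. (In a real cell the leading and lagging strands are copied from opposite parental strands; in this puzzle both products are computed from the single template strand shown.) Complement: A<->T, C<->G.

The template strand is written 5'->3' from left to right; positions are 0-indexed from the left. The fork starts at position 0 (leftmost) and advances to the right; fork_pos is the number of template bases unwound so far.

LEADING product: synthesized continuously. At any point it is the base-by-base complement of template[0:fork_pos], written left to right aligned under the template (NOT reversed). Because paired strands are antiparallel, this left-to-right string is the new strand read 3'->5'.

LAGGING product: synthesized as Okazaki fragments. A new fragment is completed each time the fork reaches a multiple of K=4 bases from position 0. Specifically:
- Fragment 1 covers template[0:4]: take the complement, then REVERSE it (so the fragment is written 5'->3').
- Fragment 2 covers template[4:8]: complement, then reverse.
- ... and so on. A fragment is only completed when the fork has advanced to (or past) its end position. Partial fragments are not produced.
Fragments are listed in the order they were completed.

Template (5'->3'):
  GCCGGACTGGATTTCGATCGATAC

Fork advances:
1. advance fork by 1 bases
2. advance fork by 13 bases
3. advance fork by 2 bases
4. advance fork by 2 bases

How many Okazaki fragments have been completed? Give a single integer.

Step 1: advance 1 -> fork_pos = 0 + 1 = 1. Next multiple of 4 is 4 (not reached); still 0 fragment(s).
Step 2: advance 13 -> fork_pos = 1 + 13 = 14. Reached multiple(s) of 4: 4, 8, 12 -> fragments 1-3 completed (3 total).
Step 3: advance 2 -> fork_pos = 14 + 2 = 16. Reached multiple(s) of 4: 16 -> fragment 4 completed (4 total).
Step 4: advance 2 -> fork_pos = 16 + 2 = 18. Next multiple of 4 is 20 (not reached); still 4 fragment(s).
Check: final fork_pos = 18; the multiples of 4 that are <= 18 are 4..16 -> 18 // 4 = 4 completed fragment(s).

Answer: 4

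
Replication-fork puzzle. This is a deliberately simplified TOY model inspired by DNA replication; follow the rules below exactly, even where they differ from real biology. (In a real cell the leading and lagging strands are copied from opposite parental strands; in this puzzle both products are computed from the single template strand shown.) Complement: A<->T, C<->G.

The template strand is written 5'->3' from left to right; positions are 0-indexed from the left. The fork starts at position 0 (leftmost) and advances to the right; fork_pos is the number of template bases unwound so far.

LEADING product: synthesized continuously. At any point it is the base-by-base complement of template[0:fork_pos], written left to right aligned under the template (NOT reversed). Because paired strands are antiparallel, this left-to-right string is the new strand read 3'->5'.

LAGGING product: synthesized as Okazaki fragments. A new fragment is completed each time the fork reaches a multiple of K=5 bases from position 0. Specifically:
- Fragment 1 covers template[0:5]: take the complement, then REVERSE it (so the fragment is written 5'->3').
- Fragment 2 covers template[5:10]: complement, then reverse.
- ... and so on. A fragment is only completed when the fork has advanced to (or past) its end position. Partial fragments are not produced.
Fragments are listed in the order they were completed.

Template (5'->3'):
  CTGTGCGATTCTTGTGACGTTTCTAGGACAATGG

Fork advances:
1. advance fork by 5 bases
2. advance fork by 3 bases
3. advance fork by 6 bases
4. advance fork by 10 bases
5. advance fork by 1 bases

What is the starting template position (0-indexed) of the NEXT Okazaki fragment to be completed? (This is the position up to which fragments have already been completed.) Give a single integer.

Answer: 25

Derivation:
Step 1: advance 5 -> fork_pos = 0 + 5 = 5. Reached multiple(s) of 5: 5 -> fragment 1 completed (1 total).
Step 2: advance 3 -> fork_pos = 5 + 3 = 8. Next multiple of 5 is 10 (not reached); still 1 fragment(s).
Step 3: advance 6 -> fork_pos = 8 + 6 = 14. Reached multiple(s) of 5: 10 -> fragment 2 completed (2 total).
Step 4: advance 10 -> fork_pos = 14 + 10 = 24. Reached multiple(s) of 5: 15, 20 -> fragments 3-4 completed (4 total).
Step 5: advance 1 -> fork_pos = 24 + 1 = 25. Reached multiple(s) of 5: 25 -> fragment 5 completed (5 total).
5 fragment(s) completed, covering template[0:25] (5 x 5 = 25). The next fragment, fragment 6, covers template[25:30], so it starts at position 25.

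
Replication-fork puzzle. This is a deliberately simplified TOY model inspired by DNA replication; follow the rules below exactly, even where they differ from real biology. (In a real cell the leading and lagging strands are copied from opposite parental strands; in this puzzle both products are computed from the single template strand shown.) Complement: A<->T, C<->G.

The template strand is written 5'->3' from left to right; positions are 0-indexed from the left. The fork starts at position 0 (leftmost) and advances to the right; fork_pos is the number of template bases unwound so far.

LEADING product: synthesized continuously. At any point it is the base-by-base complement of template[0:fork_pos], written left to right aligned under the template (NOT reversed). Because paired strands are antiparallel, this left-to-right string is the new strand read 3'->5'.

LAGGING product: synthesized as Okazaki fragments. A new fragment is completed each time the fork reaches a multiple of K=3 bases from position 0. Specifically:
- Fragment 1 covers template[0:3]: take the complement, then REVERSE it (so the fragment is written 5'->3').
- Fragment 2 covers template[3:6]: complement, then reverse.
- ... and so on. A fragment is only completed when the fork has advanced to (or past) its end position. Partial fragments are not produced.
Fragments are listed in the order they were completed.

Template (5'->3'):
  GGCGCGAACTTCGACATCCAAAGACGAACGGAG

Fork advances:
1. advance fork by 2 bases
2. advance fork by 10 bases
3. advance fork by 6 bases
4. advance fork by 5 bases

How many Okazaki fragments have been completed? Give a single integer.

Answer: 7

Derivation:
Step 1: advance 2 -> fork_pos = 0 + 2 = 2. Next multiple of 3 is 3 (not reached); still 0 fragment(s).
Step 2: advance 10 -> fork_pos = 2 + 10 = 12. Reached multiple(s) of 3: 3, 6, 9, 12 -> fragments 1-4 completed (4 total).
Step 3: advance 6 -> fork_pos = 12 + 6 = 18. Reached multiple(s) of 3: 15, 18 -> fragments 5-6 completed (6 total).
Step 4: advance 5 -> fork_pos = 18 + 5 = 23. Reached multiple(s) of 3: 21 -> fragment 7 completed (7 total).
Check: final fork_pos = 23; the multiples of 3 that are <= 23 are 3..21 -> 23 // 3 = 7 completed fragment(s).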